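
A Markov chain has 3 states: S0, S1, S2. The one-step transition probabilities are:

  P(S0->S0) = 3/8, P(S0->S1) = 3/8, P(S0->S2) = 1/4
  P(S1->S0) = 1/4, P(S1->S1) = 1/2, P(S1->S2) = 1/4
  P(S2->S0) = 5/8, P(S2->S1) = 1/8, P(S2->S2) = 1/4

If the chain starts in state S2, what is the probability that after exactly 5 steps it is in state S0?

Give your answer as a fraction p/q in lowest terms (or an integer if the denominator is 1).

Answer: 12875/32768

Derivation:
Computing P^5 by repeated multiplication:
P^1 =
  S0: [3/8, 3/8, 1/4]
  S1: [1/4, 1/2, 1/4]
  S2: [5/8, 1/8, 1/4]
P^2 =
  S0: [25/64, 23/64, 1/4]
  S1: [3/8, 3/8, 1/4]
  S2: [27/64, 21/64, 1/4]
P^3 =
  S0: [201/512, 183/512, 1/4]
  S1: [25/64, 23/64, 1/4]
  S2: [203/512, 181/512, 1/4]
P^4 =
  S0: [1609/4096, 1463/4096, 1/4]
  S1: [201/512, 183/512, 1/4]
  S2: [1611/4096, 1461/4096, 1/4]
P^5 =
  S0: [12873/32768, 11703/32768, 1/4]
  S1: [1609/4096, 1463/4096, 1/4]
  S2: [12875/32768, 11701/32768, 1/4]

(P^5)[S2 -> S0] = 12875/32768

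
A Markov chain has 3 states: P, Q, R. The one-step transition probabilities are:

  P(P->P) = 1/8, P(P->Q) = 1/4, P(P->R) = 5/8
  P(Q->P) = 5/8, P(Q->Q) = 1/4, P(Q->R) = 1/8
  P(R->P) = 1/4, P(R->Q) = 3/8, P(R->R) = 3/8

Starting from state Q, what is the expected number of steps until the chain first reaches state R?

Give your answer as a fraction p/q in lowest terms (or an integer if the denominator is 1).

Answer: 3

Derivation:
Let h_i = expected steps to first reach R from state i.
Boundary: h_R = 0.
First-step equations for the other states:
  h_P = 1 + 1/8*h_P + 1/4*h_Q + 5/8*h_R
  h_Q = 1 + 5/8*h_P + 1/4*h_Q + 1/8*h_R

Substituting h_R = 0 and rearranging gives the linear system (I - Q) h = 1:
  [7/8, -1/4] . (h_P, h_Q) = 1
  [-5/8, 3/4] . (h_P, h_Q) = 1

Solving yields:
  h_P = 2
  h_Q = 3

Starting state is Q, so the expected hitting time is h_Q = 3.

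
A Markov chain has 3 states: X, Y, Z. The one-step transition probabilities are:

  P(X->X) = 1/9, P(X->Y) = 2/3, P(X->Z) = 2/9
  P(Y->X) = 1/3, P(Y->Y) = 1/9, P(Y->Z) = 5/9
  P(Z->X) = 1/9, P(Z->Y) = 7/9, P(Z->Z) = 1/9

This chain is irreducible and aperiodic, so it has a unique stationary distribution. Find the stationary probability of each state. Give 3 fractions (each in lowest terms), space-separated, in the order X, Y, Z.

The stationary distribution satisfies pi = pi * P, i.e.:
  pi_X = 1/9*pi_X + 1/3*pi_Y + 1/9*pi_Z
  pi_Y = 2/3*pi_X + 1/9*pi_Y + 7/9*pi_Z
  pi_Z = 2/9*pi_X + 5/9*pi_Y + 1/9*pi_Z
with normalization: pi_X + pi_Y + pi_Z = 1.

Using the first 2 balance equations plus normalization, the linear system A*pi = b is:
  [-8/9, 1/3, 1/9] . pi = 0
  [2/3, -8/9, 7/9] . pi = 0
  [1, 1, 1] . pi = 1

Solving yields:
  pi_X = 29/137
  pi_Y = 62/137
  pi_Z = 46/137

Verification (pi * P):
  29/137*1/9 + 62/137*1/3 + 46/137*1/9 = 29/137 = pi_X  (ok)
  29/137*2/3 + 62/137*1/9 + 46/137*7/9 = 62/137 = pi_Y  (ok)
  29/137*2/9 + 62/137*5/9 + 46/137*1/9 = 46/137 = pi_Z  (ok)

Answer: 29/137 62/137 46/137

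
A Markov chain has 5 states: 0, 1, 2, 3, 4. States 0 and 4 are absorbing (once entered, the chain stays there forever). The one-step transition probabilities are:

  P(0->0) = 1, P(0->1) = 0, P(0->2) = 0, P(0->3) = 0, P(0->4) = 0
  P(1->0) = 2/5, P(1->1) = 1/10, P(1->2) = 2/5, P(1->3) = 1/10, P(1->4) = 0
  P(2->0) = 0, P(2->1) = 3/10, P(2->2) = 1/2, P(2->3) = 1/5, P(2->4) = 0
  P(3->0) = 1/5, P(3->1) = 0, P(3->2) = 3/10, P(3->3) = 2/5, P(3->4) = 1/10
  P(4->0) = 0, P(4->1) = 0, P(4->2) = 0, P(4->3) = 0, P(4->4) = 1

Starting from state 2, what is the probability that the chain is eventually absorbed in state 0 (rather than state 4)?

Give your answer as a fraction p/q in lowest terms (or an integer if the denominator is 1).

Answer: 38/45

Derivation:
Let a_i = P(absorbed in 0 | start in state i).
Boundary conditions: a_0 = 1, a_4 = 0.
For each transient state i, a_i = sum_j P(i->j) * a_j:
  a_1 = 2/5*a_0 + 1/10*a_1 + 2/5*a_2 + 1/10*a_3 + 0*a_4
  a_2 = 0*a_0 + 3/10*a_1 + 1/2*a_2 + 1/5*a_3 + 0*a_4
  a_3 = 1/5*a_0 + 0*a_1 + 3/10*a_2 + 2/5*a_3 + 1/10*a_4

Substituting a_0 = 1 and a_4 = 0, rearrange to (I - Q) a = r where r[i] = P(i -> 0):
  [9/10, -2/5, -1/10] . (a_1, a_2, a_3) = 2/5
  [-3/10, 1/2, -1/5] . (a_1, a_2, a_3) = 0
  [0, -3/10, 3/5] . (a_1, a_2, a_3) = 1/5

Solving yields:
  a_1 = 122/135
  a_2 = 38/45
  a_3 = 34/45

Starting state is 2, so the absorption probability is a_2 = 38/45.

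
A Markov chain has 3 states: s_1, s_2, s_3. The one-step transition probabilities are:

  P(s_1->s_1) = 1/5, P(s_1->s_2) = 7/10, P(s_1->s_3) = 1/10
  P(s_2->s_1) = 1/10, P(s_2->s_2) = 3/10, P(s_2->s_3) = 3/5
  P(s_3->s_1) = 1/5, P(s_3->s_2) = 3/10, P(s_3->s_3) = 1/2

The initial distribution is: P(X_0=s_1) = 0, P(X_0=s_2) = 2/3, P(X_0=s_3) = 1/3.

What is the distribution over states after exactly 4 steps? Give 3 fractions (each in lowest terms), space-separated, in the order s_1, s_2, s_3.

Propagating the distribution step by step (d_{t+1} = d_t * P):
d_0 = (s_1=0, s_2=2/3, s_3=1/3)
  d_1[s_1] = 0*1/5 + 2/3*1/10 + 1/3*1/5 = 2/15
  d_1[s_2] = 0*7/10 + 2/3*3/10 + 1/3*3/10 = 3/10
  d_1[s_3] = 0*1/10 + 2/3*3/5 + 1/3*1/2 = 17/30
d_1 = (s_1=2/15, s_2=3/10, s_3=17/30)
  d_2[s_1] = 2/15*1/5 + 3/10*1/10 + 17/30*1/5 = 17/100
  d_2[s_2] = 2/15*7/10 + 3/10*3/10 + 17/30*3/10 = 53/150
  d_2[s_3] = 2/15*1/10 + 3/10*3/5 + 17/30*1/2 = 143/300
d_2 = (s_1=17/100, s_2=53/150, s_3=143/300)
  d_3[s_1] = 17/100*1/5 + 53/150*1/10 + 143/300*1/5 = 247/1500
  d_3[s_2] = 17/100*7/10 + 53/150*3/10 + 143/300*3/10 = 46/125
  d_3[s_3] = 17/100*1/10 + 53/150*3/5 + 143/300*1/2 = 701/1500
d_3 = (s_1=247/1500, s_2=46/125, s_3=701/1500)
  d_4[s_1] = 247/1500*1/5 + 46/125*1/10 + 701/1500*1/5 = 102/625
  d_4[s_2] = 247/1500*7/10 + 46/125*3/10 + 701/1500*3/10 = 686/1875
  d_4[s_3] = 247/1500*1/10 + 46/125*3/5 + 701/1500*1/2 = 883/1875
d_4 = (s_1=102/625, s_2=686/1875, s_3=883/1875)

Answer: 102/625 686/1875 883/1875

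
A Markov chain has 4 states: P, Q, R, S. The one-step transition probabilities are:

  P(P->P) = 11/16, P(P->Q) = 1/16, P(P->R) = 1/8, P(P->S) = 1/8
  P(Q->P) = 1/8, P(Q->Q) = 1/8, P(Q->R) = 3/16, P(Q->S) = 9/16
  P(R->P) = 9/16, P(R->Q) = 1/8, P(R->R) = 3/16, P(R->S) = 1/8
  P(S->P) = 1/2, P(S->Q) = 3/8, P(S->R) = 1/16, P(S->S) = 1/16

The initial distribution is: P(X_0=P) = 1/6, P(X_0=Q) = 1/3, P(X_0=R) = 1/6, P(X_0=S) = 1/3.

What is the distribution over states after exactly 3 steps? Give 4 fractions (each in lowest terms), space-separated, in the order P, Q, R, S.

Propagating the distribution step by step (d_{t+1} = d_t * P):
d_0 = (P=1/6, Q=1/3, R=1/6, S=1/3)
  d_1[P] = 1/6*11/16 + 1/3*1/8 + 1/6*9/16 + 1/3*1/2 = 5/12
  d_1[Q] = 1/6*1/16 + 1/3*1/8 + 1/6*1/8 + 1/3*3/8 = 19/96
  d_1[R] = 1/6*1/8 + 1/3*3/16 + 1/6*3/16 + 1/3*1/16 = 13/96
  d_1[S] = 1/6*1/8 + 1/3*9/16 + 1/6*1/8 + 1/3*1/16 = 1/4
d_1 = (P=5/12, Q=19/96, R=13/96, S=1/4)
  d_2[P] = 5/12*11/16 + 19/96*1/8 + 13/96*9/16 + 1/4*1/2 = 787/1536
  d_2[Q] = 5/12*1/16 + 19/96*1/8 + 13/96*1/8 + 1/4*3/8 = 31/192
  d_2[R] = 5/12*1/8 + 19/96*3/16 + 13/96*3/16 + 1/4*1/16 = 25/192
  d_2[S] = 5/12*1/8 + 19/96*9/16 + 13/96*1/8 + 1/4*1/16 = 301/1536
d_2 = (P=787/1536, Q=31/192, R=25/192, S=301/1536)
  d_3[P] = 787/1536*11/16 + 31/192*1/8 + 25/192*9/16 + 301/1536*1/2 = 13361/24576
  d_3[Q] = 787/1536*1/16 + 31/192*1/8 + 25/192*1/8 + 301/1536*3/8 = 1163/8192
  d_3[R] = 787/1536*1/8 + 31/192*3/16 + 25/192*3/16 + 301/1536*1/16 = 1073/8192
  d_3[S] = 787/1536*1/8 + 31/192*9/16 + 25/192*1/8 + 301/1536*1/16 = 4507/24576
d_3 = (P=13361/24576, Q=1163/8192, R=1073/8192, S=4507/24576)

Answer: 13361/24576 1163/8192 1073/8192 4507/24576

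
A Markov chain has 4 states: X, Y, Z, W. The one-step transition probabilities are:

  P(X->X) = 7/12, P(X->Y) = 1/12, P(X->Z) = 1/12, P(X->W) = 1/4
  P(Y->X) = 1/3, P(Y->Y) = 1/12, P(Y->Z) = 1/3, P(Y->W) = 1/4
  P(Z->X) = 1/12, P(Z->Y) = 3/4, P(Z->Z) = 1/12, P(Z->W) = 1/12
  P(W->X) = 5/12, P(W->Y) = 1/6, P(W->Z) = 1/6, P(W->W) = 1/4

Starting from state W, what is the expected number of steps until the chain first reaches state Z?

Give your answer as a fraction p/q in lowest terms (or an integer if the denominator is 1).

Answer: 172/25

Derivation:
Let h_i = expected steps to first reach Z from state i.
Boundary: h_Z = 0.
First-step equations for the other states:
  h_X = 1 + 7/12*h_X + 1/12*h_Y + 1/12*h_Z + 1/4*h_W
  h_Y = 1 + 1/3*h_X + 1/12*h_Y + 1/3*h_Z + 1/4*h_W
  h_W = 1 + 5/12*h_X + 1/6*h_Y + 1/6*h_Z + 1/4*h_W

Substituting h_Z = 0 and rearranging gives the linear system (I - Q) h = 1:
  [5/12, -1/12, -1/4] . (h_X, h_Y, h_W) = 1
  [-1/3, 11/12, -1/4] . (h_X, h_Y, h_W) = 1
  [-5/12, -1/6, 3/4] . (h_X, h_Y, h_W) = 1

Solving yields:
  h_X = 192/25
  h_Y = 144/25
  h_W = 172/25

Starting state is W, so the expected hitting time is h_W = 172/25.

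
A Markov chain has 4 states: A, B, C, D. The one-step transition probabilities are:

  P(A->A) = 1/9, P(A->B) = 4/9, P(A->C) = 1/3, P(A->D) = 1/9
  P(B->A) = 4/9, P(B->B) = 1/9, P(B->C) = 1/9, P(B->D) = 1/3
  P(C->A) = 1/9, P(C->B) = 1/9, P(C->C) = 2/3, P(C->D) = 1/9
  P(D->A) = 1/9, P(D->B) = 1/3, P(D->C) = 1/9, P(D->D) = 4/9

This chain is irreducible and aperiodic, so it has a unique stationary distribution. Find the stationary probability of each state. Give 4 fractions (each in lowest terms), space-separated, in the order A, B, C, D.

Answer: 37/198 5/22 34/99 8/33

Derivation:
The stationary distribution satisfies pi = pi * P, i.e.:
  pi_A = 1/9*pi_A + 4/9*pi_B + 1/9*pi_C + 1/9*pi_D
  pi_B = 4/9*pi_A + 1/9*pi_B + 1/9*pi_C + 1/3*pi_D
  pi_C = 1/3*pi_A + 1/9*pi_B + 2/3*pi_C + 1/9*pi_D
  pi_D = 1/9*pi_A + 1/3*pi_B + 1/9*pi_C + 4/9*pi_D
with normalization: pi_A + pi_B + pi_C + pi_D = 1.

Using the first 3 balance equations plus normalization, the linear system A*pi = b is:
  [-8/9, 4/9, 1/9, 1/9] . pi = 0
  [4/9, -8/9, 1/9, 1/3] . pi = 0
  [1/3, 1/9, -1/3, 1/9] . pi = 0
  [1, 1, 1, 1] . pi = 1

Solving yields:
  pi_A = 37/198
  pi_B = 5/22
  pi_C = 34/99
  pi_D = 8/33

Verification (pi * P):
  37/198*1/9 + 5/22*4/9 + 34/99*1/9 + 8/33*1/9 = 37/198 = pi_A  (ok)
  37/198*4/9 + 5/22*1/9 + 34/99*1/9 + 8/33*1/3 = 5/22 = pi_B  (ok)
  37/198*1/3 + 5/22*1/9 + 34/99*2/3 + 8/33*1/9 = 34/99 = pi_C  (ok)
  37/198*1/9 + 5/22*1/3 + 34/99*1/9 + 8/33*4/9 = 8/33 = pi_D  (ok)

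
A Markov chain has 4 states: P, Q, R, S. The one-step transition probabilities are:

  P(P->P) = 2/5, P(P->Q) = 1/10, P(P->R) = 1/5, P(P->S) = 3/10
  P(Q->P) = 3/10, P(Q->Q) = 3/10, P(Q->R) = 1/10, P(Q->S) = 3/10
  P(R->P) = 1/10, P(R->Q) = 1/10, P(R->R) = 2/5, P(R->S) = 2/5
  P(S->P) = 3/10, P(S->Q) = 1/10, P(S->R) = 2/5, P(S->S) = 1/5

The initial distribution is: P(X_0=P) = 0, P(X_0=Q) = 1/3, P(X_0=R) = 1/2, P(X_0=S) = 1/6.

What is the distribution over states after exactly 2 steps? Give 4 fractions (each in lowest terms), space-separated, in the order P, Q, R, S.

Answer: 13/50 2/15 31/100 89/300

Derivation:
Propagating the distribution step by step (d_{t+1} = d_t * P):
d_0 = (P=0, Q=1/3, R=1/2, S=1/6)
  d_1[P] = 0*2/5 + 1/3*3/10 + 1/2*1/10 + 1/6*3/10 = 1/5
  d_1[Q] = 0*1/10 + 1/3*3/10 + 1/2*1/10 + 1/6*1/10 = 1/6
  d_1[R] = 0*1/5 + 1/3*1/10 + 1/2*2/5 + 1/6*2/5 = 3/10
  d_1[S] = 0*3/10 + 1/3*3/10 + 1/2*2/5 + 1/6*1/5 = 1/3
d_1 = (P=1/5, Q=1/6, R=3/10, S=1/3)
  d_2[P] = 1/5*2/5 + 1/6*3/10 + 3/10*1/10 + 1/3*3/10 = 13/50
  d_2[Q] = 1/5*1/10 + 1/6*3/10 + 3/10*1/10 + 1/3*1/10 = 2/15
  d_2[R] = 1/5*1/5 + 1/6*1/10 + 3/10*2/5 + 1/3*2/5 = 31/100
  d_2[S] = 1/5*3/10 + 1/6*3/10 + 3/10*2/5 + 1/3*1/5 = 89/300
d_2 = (P=13/50, Q=2/15, R=31/100, S=89/300)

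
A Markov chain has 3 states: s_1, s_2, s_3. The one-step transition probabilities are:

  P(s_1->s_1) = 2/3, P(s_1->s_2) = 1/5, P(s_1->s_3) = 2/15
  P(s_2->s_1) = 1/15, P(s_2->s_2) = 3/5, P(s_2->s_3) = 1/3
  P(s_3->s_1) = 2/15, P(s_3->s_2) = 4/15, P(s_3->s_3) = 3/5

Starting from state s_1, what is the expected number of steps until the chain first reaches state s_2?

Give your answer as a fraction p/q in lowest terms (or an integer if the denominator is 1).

Let h_i = expected steps to first reach s_2 from state i.
Boundary: h_s_2 = 0.
First-step equations for the other states:
  h_s_1 = 1 + 2/3*h_s_1 + 1/5*h_s_2 + 2/15*h_s_3
  h_s_3 = 1 + 2/15*h_s_1 + 4/15*h_s_2 + 3/5*h_s_3

Substituting h_s_2 = 0 and rearranging gives the linear system (I - Q) h = 1:
  [1/3, -2/15] . (h_s_1, h_s_3) = 1
  [-2/15, 2/5] . (h_s_1, h_s_3) = 1

Solving yields:
  h_s_1 = 60/13
  h_s_3 = 105/26

Starting state is s_1, so the expected hitting time is h_s_1 = 60/13.

Answer: 60/13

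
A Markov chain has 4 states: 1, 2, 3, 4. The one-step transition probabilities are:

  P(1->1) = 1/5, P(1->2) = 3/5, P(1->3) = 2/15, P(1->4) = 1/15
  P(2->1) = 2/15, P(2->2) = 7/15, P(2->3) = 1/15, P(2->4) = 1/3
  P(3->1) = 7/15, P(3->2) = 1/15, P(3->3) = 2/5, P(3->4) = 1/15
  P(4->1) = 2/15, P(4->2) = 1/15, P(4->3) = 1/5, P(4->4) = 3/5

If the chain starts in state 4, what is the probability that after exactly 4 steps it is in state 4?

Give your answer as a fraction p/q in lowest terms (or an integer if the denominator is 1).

Answer: 619/2025

Derivation:
Computing P^4 by repeated multiplication:
P^1 =
  1: [1/5, 3/5, 2/15, 1/15]
  2: [2/15, 7/15, 1/15, 1/3]
  3: [7/15, 1/15, 2/5, 1/15]
  4: [2/15, 1/15, 1/5, 3/5]
P^2 =
  1: [43/225, 31/75, 2/15, 59/225]
  2: [37/225, 73/225, 32/225, 83/225]
  3: [67/225, 77/225, 6/25, 3/25]
  4: [47/225, 37/225, 2/9, 91/225]
P^3 =
  1: [643/3375, 1127/3375, 536/3375, 1069/3375]
  2: [647/3375, 959/3375, 196/1125, 1181/3375]
  3: [787/3375, 1223/3375, 616/3375, 749/3375]
  4: [83/375, 823/3375, 704/3375, 367/1125]
P^4 =
  1: [10073/50625, 15281/50625, 8836/50625, 3287/10125]
  2: [10337/50625, 2861/10125, 1036/5625, 617/1875]
  3: [3539/16875, 17009/50625, 1748/10125, 4753/16875]
  4: [11017/50625, 4763/16875, 9844/50625, 619/2025]

(P^4)[4 -> 4] = 619/2025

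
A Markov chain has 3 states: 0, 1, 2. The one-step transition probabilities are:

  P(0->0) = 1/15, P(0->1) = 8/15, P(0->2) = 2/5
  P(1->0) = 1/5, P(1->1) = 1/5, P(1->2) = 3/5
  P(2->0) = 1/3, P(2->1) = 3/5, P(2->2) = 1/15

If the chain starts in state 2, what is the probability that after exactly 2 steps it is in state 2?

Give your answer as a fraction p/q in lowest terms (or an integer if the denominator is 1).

Answer: 112/225

Derivation:
Computing P^2 by repeated multiplication:
P^1 =
  0: [1/15, 8/15, 2/5]
  1: [1/5, 1/5, 3/5]
  2: [1/3, 3/5, 1/15]
P^2 =
  0: [11/45, 86/225, 28/75]
  1: [19/75, 38/75, 6/25]
  2: [37/225, 76/225, 112/225]

(P^2)[2 -> 2] = 112/225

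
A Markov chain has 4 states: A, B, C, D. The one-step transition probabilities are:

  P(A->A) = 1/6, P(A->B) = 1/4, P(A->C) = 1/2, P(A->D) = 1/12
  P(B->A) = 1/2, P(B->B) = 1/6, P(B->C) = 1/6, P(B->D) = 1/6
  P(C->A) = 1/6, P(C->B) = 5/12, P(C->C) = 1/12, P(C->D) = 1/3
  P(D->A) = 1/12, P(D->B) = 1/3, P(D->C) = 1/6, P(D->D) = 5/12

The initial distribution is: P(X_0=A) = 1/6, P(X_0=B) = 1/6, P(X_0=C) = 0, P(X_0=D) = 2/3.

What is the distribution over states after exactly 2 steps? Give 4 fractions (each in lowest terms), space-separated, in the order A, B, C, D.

Propagating the distribution step by step (d_{t+1} = d_t * P):
d_0 = (A=1/6, B=1/6, C=0, D=2/3)
  d_1[A] = 1/6*1/6 + 1/6*1/2 + 0*1/6 + 2/3*1/12 = 1/6
  d_1[B] = 1/6*1/4 + 1/6*1/6 + 0*5/12 + 2/3*1/3 = 7/24
  d_1[C] = 1/6*1/2 + 1/6*1/6 + 0*1/12 + 2/3*1/6 = 2/9
  d_1[D] = 1/6*1/12 + 1/6*1/6 + 0*1/3 + 2/3*5/12 = 23/72
d_1 = (A=1/6, B=7/24, C=2/9, D=23/72)
  d_2[A] = 1/6*1/6 + 7/24*1/2 + 2/9*1/6 + 23/72*1/12 = 205/864
  d_2[B] = 1/6*1/4 + 7/24*1/6 + 2/9*5/12 + 23/72*1/3 = 125/432
  d_2[C] = 1/6*1/2 + 7/24*1/6 + 2/9*1/12 + 23/72*1/6 = 11/54
  d_2[D] = 1/6*1/12 + 7/24*1/6 + 2/9*1/3 + 23/72*5/12 = 233/864
d_2 = (A=205/864, B=125/432, C=11/54, D=233/864)

Answer: 205/864 125/432 11/54 233/864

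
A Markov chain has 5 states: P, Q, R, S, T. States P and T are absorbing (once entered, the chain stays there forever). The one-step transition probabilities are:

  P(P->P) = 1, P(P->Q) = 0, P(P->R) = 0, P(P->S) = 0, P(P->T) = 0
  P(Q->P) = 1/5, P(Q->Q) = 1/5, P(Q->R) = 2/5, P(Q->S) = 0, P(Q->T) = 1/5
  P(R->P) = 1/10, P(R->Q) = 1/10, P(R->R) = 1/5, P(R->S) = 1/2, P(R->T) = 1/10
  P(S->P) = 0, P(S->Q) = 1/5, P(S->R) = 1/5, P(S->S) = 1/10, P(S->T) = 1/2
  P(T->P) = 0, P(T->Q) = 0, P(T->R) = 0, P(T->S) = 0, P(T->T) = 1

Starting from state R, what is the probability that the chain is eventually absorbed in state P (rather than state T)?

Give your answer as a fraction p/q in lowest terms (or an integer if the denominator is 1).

Answer: 11/42

Derivation:
Let a_i = P(absorbed in P | start in state i).
Boundary conditions: a_P = 1, a_T = 0.
For each transient state i, a_i = sum_j P(i->j) * a_j:
  a_Q = 1/5*a_P + 1/5*a_Q + 2/5*a_R + 0*a_S + 1/5*a_T
  a_R = 1/10*a_P + 1/10*a_Q + 1/5*a_R + 1/2*a_S + 1/10*a_T
  a_S = 0*a_P + 1/5*a_Q + 1/5*a_R + 1/10*a_S + 1/2*a_T

Substituting a_P = 1 and a_T = 0, rearrange to (I - Q) a = r where r[i] = P(i -> P):
  [4/5, -2/5, 0] . (a_Q, a_R, a_S) = 1/5
  [-1/10, 4/5, -1/2] . (a_Q, a_R, a_S) = 1/10
  [-1/5, -1/5, 9/10] . (a_Q, a_R, a_S) = 0

Solving yields:
  a_Q = 8/21
  a_R = 11/42
  a_S = 1/7

Starting state is R, so the absorption probability is a_R = 11/42.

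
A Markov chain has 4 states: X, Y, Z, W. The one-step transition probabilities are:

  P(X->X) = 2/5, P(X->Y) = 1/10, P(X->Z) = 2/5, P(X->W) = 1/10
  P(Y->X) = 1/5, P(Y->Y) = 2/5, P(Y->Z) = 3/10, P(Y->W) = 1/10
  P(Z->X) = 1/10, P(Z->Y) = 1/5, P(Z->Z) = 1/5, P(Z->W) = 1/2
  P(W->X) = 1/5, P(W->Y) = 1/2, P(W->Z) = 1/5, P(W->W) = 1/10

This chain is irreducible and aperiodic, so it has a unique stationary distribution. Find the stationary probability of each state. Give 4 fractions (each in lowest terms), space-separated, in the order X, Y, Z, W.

The stationary distribution satisfies pi = pi * P, i.e.:
  pi_X = 2/5*pi_X + 1/5*pi_Y + 1/10*pi_Z + 1/5*pi_W
  pi_Y = 1/10*pi_X + 2/5*pi_Y + 1/5*pi_Z + 1/2*pi_W
  pi_Z = 2/5*pi_X + 3/10*pi_Y + 1/5*pi_Z + 1/5*pi_W
  pi_W = 1/10*pi_X + 1/10*pi_Y + 1/2*pi_Z + 1/10*pi_W
with normalization: pi_X + pi_Y + pi_Z + pi_W = 1.

Using the first 3 balance equations plus normalization, the linear system A*pi = b is:
  [-3/5, 1/5, 1/10, 1/5] . pi = 0
  [1/10, -3/5, 1/5, 1/2] . pi = 0
  [2/5, 3/10, -4/5, 1/5] . pi = 0
  [1, 1, 1, 1] . pi = 1

Solving yields:
  pi_X = 199/922
  pi_Y = 139/461
  pi_Z = 126/461
  pi_W = 193/922

Verification (pi * P):
  199/922*2/5 + 139/461*1/5 + 126/461*1/10 + 193/922*1/5 = 199/922 = pi_X  (ok)
  199/922*1/10 + 139/461*2/5 + 126/461*1/5 + 193/922*1/2 = 139/461 = pi_Y  (ok)
  199/922*2/5 + 139/461*3/10 + 126/461*1/5 + 193/922*1/5 = 126/461 = pi_Z  (ok)
  199/922*1/10 + 139/461*1/10 + 126/461*1/2 + 193/922*1/10 = 193/922 = pi_W  (ok)

Answer: 199/922 139/461 126/461 193/922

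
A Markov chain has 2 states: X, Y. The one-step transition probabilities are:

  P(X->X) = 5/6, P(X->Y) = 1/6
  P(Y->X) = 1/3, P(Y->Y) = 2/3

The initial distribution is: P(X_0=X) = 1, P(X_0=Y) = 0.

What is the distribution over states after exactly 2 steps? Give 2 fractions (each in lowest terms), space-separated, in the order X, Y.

Answer: 3/4 1/4

Derivation:
Propagating the distribution step by step (d_{t+1} = d_t * P):
d_0 = (X=1, Y=0)
  d_1[X] = 1*5/6 + 0*1/3 = 5/6
  d_1[Y] = 1*1/6 + 0*2/3 = 1/6
d_1 = (X=5/6, Y=1/6)
  d_2[X] = 5/6*5/6 + 1/6*1/3 = 3/4
  d_2[Y] = 5/6*1/6 + 1/6*2/3 = 1/4
d_2 = (X=3/4, Y=1/4)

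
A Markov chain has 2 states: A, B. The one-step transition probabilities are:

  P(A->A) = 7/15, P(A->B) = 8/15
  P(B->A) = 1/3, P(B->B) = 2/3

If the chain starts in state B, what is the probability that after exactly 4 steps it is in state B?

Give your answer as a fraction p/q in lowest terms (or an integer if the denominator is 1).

Answer: 6232/10125

Derivation:
Computing P^4 by repeated multiplication:
P^1 =
  A: [7/15, 8/15]
  B: [1/3, 2/3]
P^2 =
  A: [89/225, 136/225]
  B: [17/45, 28/45]
P^3 =
  A: [1303/3375, 2072/3375]
  B: [259/675, 416/675]
P^4 =
  A: [19481/50625, 31144/50625]
  B: [3893/10125, 6232/10125]

(P^4)[B -> B] = 6232/10125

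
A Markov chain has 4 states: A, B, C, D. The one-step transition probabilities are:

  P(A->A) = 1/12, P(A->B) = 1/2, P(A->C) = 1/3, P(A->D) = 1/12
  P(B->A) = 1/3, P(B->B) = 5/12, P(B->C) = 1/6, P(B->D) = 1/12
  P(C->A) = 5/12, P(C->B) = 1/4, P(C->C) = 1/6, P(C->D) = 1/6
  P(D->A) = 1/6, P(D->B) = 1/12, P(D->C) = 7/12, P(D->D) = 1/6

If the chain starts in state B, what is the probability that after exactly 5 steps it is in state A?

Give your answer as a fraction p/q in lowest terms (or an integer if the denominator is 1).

Computing P^5 by repeated multiplication:
P^1 =
  A: [1/12, 1/2, 1/3, 1/12]
  B: [1/3, 5/12, 1/6, 1/12]
  C: [5/12, 1/4, 1/6, 1/6]
  D: [1/6, 1/12, 7/12, 1/6]
P^2 =
  A: [47/144, 49/144, 31/144, 17/144]
  B: [1/4, 7/18, 37/144, 5/48]
  C: [31/144, 53/144, 11/36, 1/9]
  D: [5/16, 5/18, 19/72, 7/48]
P^3 =
  A: [1/4, 637/1728, 467/1728, 1/9]
  B: [475/1728, 311/864, 145/576, 49/432]
  C: [55/192, 599/1728, 215/864, 17/144]
  D: [437/1728, 605/1728, 161/576, 203/1728]
P^4 =
  A: [5699/20736, 3685/10368, 55/216, 2387/20736]
  B: [2765/10368, 829/2304, 2693/10368, 2359/20736]
  C: [5449/20736, 7459/20736, 911/3456, 1181/10368]
  D: [2839/10368, 811/2304, 5345/20736, 1207/10368]
P^5 =
  A: [66353/248832, 9919/27648, 64805/248832, 28403/248832]
  B: [33511/124416, 44501/124416, 64327/248832, 28481/248832]
  C: [67339/248832, 3287/9216, 16045/62208, 7141/62208]
  D: [66427/248832, 22253/62208, 32449/124416, 28495/248832]

(P^5)[B -> A] = 33511/124416

Answer: 33511/124416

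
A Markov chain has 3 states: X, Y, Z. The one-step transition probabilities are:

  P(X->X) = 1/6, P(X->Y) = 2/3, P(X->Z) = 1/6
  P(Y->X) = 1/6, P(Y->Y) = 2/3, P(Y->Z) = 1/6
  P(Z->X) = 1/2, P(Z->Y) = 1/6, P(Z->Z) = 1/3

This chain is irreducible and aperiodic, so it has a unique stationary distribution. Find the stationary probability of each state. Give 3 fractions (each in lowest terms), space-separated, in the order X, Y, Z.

Answer: 7/30 17/30 1/5

Derivation:
The stationary distribution satisfies pi = pi * P, i.e.:
  pi_X = 1/6*pi_X + 1/6*pi_Y + 1/2*pi_Z
  pi_Y = 2/3*pi_X + 2/3*pi_Y + 1/6*pi_Z
  pi_Z = 1/6*pi_X + 1/6*pi_Y + 1/3*pi_Z
with normalization: pi_X + pi_Y + pi_Z = 1.

Using the first 2 balance equations plus normalization, the linear system A*pi = b is:
  [-5/6, 1/6, 1/2] . pi = 0
  [2/3, -1/3, 1/6] . pi = 0
  [1, 1, 1] . pi = 1

Solving yields:
  pi_X = 7/30
  pi_Y = 17/30
  pi_Z = 1/5

Verification (pi * P):
  7/30*1/6 + 17/30*1/6 + 1/5*1/2 = 7/30 = pi_X  (ok)
  7/30*2/3 + 17/30*2/3 + 1/5*1/6 = 17/30 = pi_Y  (ok)
  7/30*1/6 + 17/30*1/6 + 1/5*1/3 = 1/5 = pi_Z  (ok)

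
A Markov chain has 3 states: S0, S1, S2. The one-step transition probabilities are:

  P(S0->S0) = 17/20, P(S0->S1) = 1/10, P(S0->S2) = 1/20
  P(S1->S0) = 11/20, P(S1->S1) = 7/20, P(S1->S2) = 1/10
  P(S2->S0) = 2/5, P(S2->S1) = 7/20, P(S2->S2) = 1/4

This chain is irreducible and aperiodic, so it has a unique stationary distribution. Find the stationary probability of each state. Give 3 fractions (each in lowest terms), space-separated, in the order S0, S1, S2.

The stationary distribution satisfies pi = pi * P, i.e.:
  pi_S0 = 17/20*pi_S0 + 11/20*pi_S1 + 2/5*pi_S2
  pi_S1 = 1/10*pi_S0 + 7/20*pi_S1 + 7/20*pi_S2
  pi_S2 = 1/20*pi_S0 + 1/10*pi_S1 + 1/4*pi_S2
with normalization: pi_S0 + pi_S1 + pi_S2 = 1.

Using the first 2 balance equations plus normalization, the linear system A*pi = b is:
  [-3/20, 11/20, 2/5] . pi = 0
  [1/10, -13/20, 7/20] . pi = 0
  [1, 1, 1] . pi = 1

Solving yields:
  pi_S0 = 181/235
  pi_S1 = 37/235
  pi_S2 = 17/235

Verification (pi * P):
  181/235*17/20 + 37/235*11/20 + 17/235*2/5 = 181/235 = pi_S0  (ok)
  181/235*1/10 + 37/235*7/20 + 17/235*7/20 = 37/235 = pi_S1  (ok)
  181/235*1/20 + 37/235*1/10 + 17/235*1/4 = 17/235 = pi_S2  (ok)

Answer: 181/235 37/235 17/235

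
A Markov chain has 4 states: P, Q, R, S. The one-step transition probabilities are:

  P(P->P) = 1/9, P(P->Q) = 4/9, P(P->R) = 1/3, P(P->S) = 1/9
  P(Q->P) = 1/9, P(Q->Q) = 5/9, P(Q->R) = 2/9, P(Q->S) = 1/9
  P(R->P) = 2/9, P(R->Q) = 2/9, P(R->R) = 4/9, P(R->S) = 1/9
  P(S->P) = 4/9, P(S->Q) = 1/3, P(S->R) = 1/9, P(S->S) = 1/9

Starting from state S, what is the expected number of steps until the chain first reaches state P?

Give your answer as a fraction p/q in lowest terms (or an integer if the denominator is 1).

Answer: 387/101

Derivation:
Let h_i = expected steps to first reach P from state i.
Boundary: h_P = 0.
First-step equations for the other states:
  h_Q = 1 + 1/9*h_P + 5/9*h_Q + 2/9*h_R + 1/9*h_S
  h_R = 1 + 2/9*h_P + 2/9*h_Q + 4/9*h_R + 1/9*h_S
  h_S = 1 + 4/9*h_P + 1/3*h_Q + 1/9*h_R + 1/9*h_S

Substituting h_P = 0 and rearranging gives the linear system (I - Q) h = 1:
  [4/9, -2/9, -1/9] . (h_Q, h_R, h_S) = 1
  [-2/9, 5/9, -1/9] . (h_Q, h_R, h_S) = 1
  [-1/3, -1/9, 8/9] . (h_Q, h_R, h_S) = 1

Solving yields:
  h_Q = 567/101
  h_R = 486/101
  h_S = 387/101

Starting state is S, so the expected hitting time is h_S = 387/101.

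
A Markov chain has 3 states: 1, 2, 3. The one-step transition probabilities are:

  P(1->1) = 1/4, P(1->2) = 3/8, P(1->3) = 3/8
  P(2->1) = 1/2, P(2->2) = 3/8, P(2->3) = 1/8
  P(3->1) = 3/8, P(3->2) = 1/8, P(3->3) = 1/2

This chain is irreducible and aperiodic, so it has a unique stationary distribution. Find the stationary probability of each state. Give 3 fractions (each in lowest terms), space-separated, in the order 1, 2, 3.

The stationary distribution satisfies pi = pi * P, i.e.:
  pi_1 = 1/4*pi_1 + 1/2*pi_2 + 3/8*pi_3
  pi_2 = 3/8*pi_1 + 3/8*pi_2 + 1/8*pi_3
  pi_3 = 3/8*pi_1 + 1/8*pi_2 + 1/2*pi_3
with normalization: pi_1 + pi_2 + pi_3 = 1.

Using the first 2 balance equations plus normalization, the linear system A*pi = b is:
  [-3/4, 1/2, 3/8] . pi = 0
  [3/8, -5/8, 1/8] . pi = 0
  [1, 1, 1] . pi = 1

Solving yields:
  pi_1 = 19/52
  pi_2 = 15/52
  pi_3 = 9/26

Verification (pi * P):
  19/52*1/4 + 15/52*1/2 + 9/26*3/8 = 19/52 = pi_1  (ok)
  19/52*3/8 + 15/52*3/8 + 9/26*1/8 = 15/52 = pi_2  (ok)
  19/52*3/8 + 15/52*1/8 + 9/26*1/2 = 9/26 = pi_3  (ok)

Answer: 19/52 15/52 9/26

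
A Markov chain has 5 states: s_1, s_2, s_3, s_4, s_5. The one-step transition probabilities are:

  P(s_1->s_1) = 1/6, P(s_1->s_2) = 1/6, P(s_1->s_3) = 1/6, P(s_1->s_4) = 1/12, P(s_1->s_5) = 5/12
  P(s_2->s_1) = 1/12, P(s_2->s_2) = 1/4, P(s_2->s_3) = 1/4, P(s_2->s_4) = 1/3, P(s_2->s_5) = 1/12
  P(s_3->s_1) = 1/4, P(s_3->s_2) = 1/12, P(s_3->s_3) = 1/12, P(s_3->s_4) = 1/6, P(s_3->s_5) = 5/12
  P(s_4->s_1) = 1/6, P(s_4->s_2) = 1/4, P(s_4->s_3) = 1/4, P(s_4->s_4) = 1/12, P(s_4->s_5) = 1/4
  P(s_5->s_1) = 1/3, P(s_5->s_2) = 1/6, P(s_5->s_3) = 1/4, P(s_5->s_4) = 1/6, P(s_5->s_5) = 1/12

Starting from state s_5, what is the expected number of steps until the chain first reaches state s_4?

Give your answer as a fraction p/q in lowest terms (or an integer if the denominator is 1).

Answer: 6444/1123

Derivation:
Let h_i = expected steps to first reach s_4 from state i.
Boundary: h_s_4 = 0.
First-step equations for the other states:
  h_s_1 = 1 + 1/6*h_s_1 + 1/6*h_s_2 + 1/6*h_s_3 + 1/12*h_s_4 + 5/12*h_s_5
  h_s_2 = 1 + 1/12*h_s_1 + 1/4*h_s_2 + 1/4*h_s_3 + 1/3*h_s_4 + 1/12*h_s_5
  h_s_3 = 1 + 1/4*h_s_1 + 1/12*h_s_2 + 1/12*h_s_3 + 1/6*h_s_4 + 5/12*h_s_5
  h_s_5 = 1 + 1/3*h_s_1 + 1/6*h_s_2 + 1/4*h_s_3 + 1/6*h_s_4 + 1/12*h_s_5

Substituting h_s_4 = 0 and rearranging gives the linear system (I - Q) h = 1:
  [5/6, -1/6, -1/6, -5/12] . (h_s_1, h_s_2, h_s_3, h_s_5) = 1
  [-1/12, 3/4, -1/4, -1/12] . (h_s_1, h_s_2, h_s_3, h_s_5) = 1
  [-1/4, -1/12, 11/12, -5/12] . (h_s_1, h_s_2, h_s_3, h_s_5) = 1
  [-1/3, -1/6, -1/4, 11/12] . (h_s_1, h_s_2, h_s_3, h_s_5) = 1

Solving yields:
  h_s_1 = 6900/1123
  h_s_2 = 5148/1123
  h_s_3 = 6504/1123
  h_s_5 = 6444/1123

Starting state is s_5, so the expected hitting time is h_s_5 = 6444/1123.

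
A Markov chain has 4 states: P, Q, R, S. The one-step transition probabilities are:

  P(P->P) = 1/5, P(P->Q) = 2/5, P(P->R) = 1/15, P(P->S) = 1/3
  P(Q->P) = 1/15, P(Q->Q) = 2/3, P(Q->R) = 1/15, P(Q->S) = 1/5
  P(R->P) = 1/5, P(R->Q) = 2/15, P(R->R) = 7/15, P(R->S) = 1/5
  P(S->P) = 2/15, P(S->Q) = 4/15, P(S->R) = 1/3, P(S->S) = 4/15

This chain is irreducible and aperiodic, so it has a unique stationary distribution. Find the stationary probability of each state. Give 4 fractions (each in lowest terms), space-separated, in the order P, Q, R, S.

Answer: 205/1604 341/802 86/401 373/1604

Derivation:
The stationary distribution satisfies pi = pi * P, i.e.:
  pi_P = 1/5*pi_P + 1/15*pi_Q + 1/5*pi_R + 2/15*pi_S
  pi_Q = 2/5*pi_P + 2/3*pi_Q + 2/15*pi_R + 4/15*pi_S
  pi_R = 1/15*pi_P + 1/15*pi_Q + 7/15*pi_R + 1/3*pi_S
  pi_S = 1/3*pi_P + 1/5*pi_Q + 1/5*pi_R + 4/15*pi_S
with normalization: pi_P + pi_Q + pi_R + pi_S = 1.

Using the first 3 balance equations plus normalization, the linear system A*pi = b is:
  [-4/5, 1/15, 1/5, 2/15] . pi = 0
  [2/5, -1/3, 2/15, 4/15] . pi = 0
  [1/15, 1/15, -8/15, 1/3] . pi = 0
  [1, 1, 1, 1] . pi = 1

Solving yields:
  pi_P = 205/1604
  pi_Q = 341/802
  pi_R = 86/401
  pi_S = 373/1604

Verification (pi * P):
  205/1604*1/5 + 341/802*1/15 + 86/401*1/5 + 373/1604*2/15 = 205/1604 = pi_P  (ok)
  205/1604*2/5 + 341/802*2/3 + 86/401*2/15 + 373/1604*4/15 = 341/802 = pi_Q  (ok)
  205/1604*1/15 + 341/802*1/15 + 86/401*7/15 + 373/1604*1/3 = 86/401 = pi_R  (ok)
  205/1604*1/3 + 341/802*1/5 + 86/401*1/5 + 373/1604*4/15 = 373/1604 = pi_S  (ok)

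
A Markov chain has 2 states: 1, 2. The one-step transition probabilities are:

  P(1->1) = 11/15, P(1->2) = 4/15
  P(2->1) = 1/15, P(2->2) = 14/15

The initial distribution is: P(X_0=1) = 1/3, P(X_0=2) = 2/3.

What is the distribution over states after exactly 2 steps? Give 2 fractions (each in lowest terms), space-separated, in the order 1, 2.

Answer: 7/27 20/27

Derivation:
Propagating the distribution step by step (d_{t+1} = d_t * P):
d_0 = (1=1/3, 2=2/3)
  d_1[1] = 1/3*11/15 + 2/3*1/15 = 13/45
  d_1[2] = 1/3*4/15 + 2/3*14/15 = 32/45
d_1 = (1=13/45, 2=32/45)
  d_2[1] = 13/45*11/15 + 32/45*1/15 = 7/27
  d_2[2] = 13/45*4/15 + 32/45*14/15 = 20/27
d_2 = (1=7/27, 2=20/27)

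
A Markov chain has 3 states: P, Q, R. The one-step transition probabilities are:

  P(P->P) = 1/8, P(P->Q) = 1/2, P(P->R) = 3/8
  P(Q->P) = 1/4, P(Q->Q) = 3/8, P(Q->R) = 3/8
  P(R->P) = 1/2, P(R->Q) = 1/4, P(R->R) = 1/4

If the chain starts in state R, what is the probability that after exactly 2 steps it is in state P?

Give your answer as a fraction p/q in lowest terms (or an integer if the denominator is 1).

Answer: 1/4

Derivation:
Computing P^2 by repeated multiplication:
P^1 =
  P: [1/8, 1/2, 3/8]
  Q: [1/4, 3/8, 3/8]
  R: [1/2, 1/4, 1/4]
P^2 =
  P: [21/64, 11/32, 21/64]
  Q: [5/16, 23/64, 21/64]
  R: [1/4, 13/32, 11/32]

(P^2)[R -> P] = 1/4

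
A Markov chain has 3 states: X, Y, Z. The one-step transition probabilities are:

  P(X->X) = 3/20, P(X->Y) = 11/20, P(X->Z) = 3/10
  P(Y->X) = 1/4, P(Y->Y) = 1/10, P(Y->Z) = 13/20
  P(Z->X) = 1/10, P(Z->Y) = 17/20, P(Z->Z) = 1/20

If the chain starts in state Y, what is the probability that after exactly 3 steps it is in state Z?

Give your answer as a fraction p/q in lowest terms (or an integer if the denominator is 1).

Answer: 803/1600

Derivation:
Computing P^3 by repeated multiplication:
P^1 =
  X: [3/20, 11/20, 3/10]
  Y: [1/4, 1/10, 13/20]
  Z: [1/10, 17/20, 1/20]
P^2 =
  X: [19/100, 157/400, 167/400]
  Y: [51/400, 7/10, 69/400]
  Z: [93/400, 73/400, 117/200]
P^3 =
  X: [1347/8000, 3989/8000, 333/1000]
  Y: [1691/8000, 1147/4000, 803/1600]
  Z: [139/1000, 5147/8000, 1741/8000]

(P^3)[Y -> Z] = 803/1600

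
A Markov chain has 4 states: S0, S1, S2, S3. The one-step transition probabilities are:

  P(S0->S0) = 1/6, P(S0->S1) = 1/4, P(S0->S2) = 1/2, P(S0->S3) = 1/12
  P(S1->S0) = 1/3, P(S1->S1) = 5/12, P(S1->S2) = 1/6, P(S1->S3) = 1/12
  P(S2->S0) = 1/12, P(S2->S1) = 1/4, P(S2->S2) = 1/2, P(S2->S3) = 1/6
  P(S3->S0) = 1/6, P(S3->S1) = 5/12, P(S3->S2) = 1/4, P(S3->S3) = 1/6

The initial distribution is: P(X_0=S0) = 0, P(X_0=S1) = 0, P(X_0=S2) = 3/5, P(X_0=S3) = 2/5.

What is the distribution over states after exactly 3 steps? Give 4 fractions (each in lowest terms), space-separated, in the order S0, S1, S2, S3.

Propagating the distribution step by step (d_{t+1} = d_t * P):
d_0 = (S0=0, S1=0, S2=3/5, S3=2/5)
  d_1[S0] = 0*1/6 + 0*1/3 + 3/5*1/12 + 2/5*1/6 = 7/60
  d_1[S1] = 0*1/4 + 0*5/12 + 3/5*1/4 + 2/5*5/12 = 19/60
  d_1[S2] = 0*1/2 + 0*1/6 + 3/5*1/2 + 2/5*1/4 = 2/5
  d_1[S3] = 0*1/12 + 0*1/12 + 3/5*1/6 + 2/5*1/6 = 1/6
d_1 = (S0=7/60, S1=19/60, S2=2/5, S3=1/6)
  d_2[S0] = 7/60*1/6 + 19/60*1/3 + 2/5*1/12 + 1/6*1/6 = 67/360
  d_2[S1] = 7/60*1/4 + 19/60*5/12 + 2/5*1/4 + 1/6*5/12 = 119/360
  d_2[S2] = 7/60*1/2 + 19/60*1/6 + 2/5*1/2 + 1/6*1/4 = 127/360
  d_2[S3] = 7/60*1/12 + 19/60*1/12 + 2/5*1/6 + 1/6*1/6 = 47/360
d_2 = (S0=67/360, S1=119/360, S2=127/360, S3=47/360)
  d_3[S0] = 67/360*1/6 + 119/360*1/3 + 127/360*1/12 + 47/360*1/6 = 277/1440
  d_3[S1] = 67/360*1/4 + 119/360*5/12 + 127/360*1/4 + 47/360*5/12 = 353/1080
  d_3[S2] = 67/360*1/2 + 119/360*1/6 + 127/360*1/2 + 47/360*1/4 = 1543/4320
  d_3[S3] = 67/360*1/12 + 119/360*1/12 + 127/360*1/6 + 47/360*1/6 = 89/720
d_3 = (S0=277/1440, S1=353/1080, S2=1543/4320, S3=89/720)

Answer: 277/1440 353/1080 1543/4320 89/720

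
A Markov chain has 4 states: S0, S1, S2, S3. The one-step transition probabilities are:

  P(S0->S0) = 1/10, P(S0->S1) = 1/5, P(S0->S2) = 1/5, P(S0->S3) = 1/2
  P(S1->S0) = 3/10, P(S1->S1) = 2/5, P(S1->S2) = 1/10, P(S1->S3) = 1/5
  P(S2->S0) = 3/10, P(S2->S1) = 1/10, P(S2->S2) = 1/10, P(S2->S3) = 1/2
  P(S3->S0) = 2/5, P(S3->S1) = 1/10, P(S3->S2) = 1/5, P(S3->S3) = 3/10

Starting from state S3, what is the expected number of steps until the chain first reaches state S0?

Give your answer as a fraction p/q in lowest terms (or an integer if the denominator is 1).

Answer: 385/142

Derivation:
Let h_i = expected steps to first reach S0 from state i.
Boundary: h_S0 = 0.
First-step equations for the other states:
  h_S1 = 1 + 3/10*h_S0 + 2/5*h_S1 + 1/10*h_S2 + 1/5*h_S3
  h_S2 = 1 + 3/10*h_S0 + 1/10*h_S1 + 1/10*h_S2 + 1/2*h_S3
  h_S3 = 1 + 2/5*h_S0 + 1/10*h_S1 + 1/5*h_S2 + 3/10*h_S3

Substituting h_S0 = 0 and rearranging gives the linear system (I - Q) h = 1:
  [3/5, -1/10, -1/5] . (h_S1, h_S2, h_S3) = 1
  [-1/10, 9/10, -1/2] . (h_S1, h_S2, h_S3) = 1
  [-1/10, -1/5, 7/10] . (h_S1, h_S2, h_S3) = 1

Solving yields:
  h_S1 = 435/142
  h_S2 = 210/71
  h_S3 = 385/142

Starting state is S3, so the expected hitting time is h_S3 = 385/142.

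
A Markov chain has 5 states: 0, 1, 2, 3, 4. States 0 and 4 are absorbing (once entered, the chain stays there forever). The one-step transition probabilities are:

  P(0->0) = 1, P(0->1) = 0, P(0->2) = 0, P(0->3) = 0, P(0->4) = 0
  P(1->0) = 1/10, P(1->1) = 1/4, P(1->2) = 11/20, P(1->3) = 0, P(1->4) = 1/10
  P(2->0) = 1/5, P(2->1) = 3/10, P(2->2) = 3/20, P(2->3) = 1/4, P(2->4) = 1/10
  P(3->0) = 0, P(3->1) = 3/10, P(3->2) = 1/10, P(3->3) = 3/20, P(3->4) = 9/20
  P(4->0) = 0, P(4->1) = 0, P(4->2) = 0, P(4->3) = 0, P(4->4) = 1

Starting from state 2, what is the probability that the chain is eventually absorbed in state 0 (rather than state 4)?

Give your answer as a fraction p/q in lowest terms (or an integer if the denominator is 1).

Answer: 428/911

Derivation:
Let a_i = P(absorbed in 0 | start in state i).
Boundary conditions: a_0 = 1, a_4 = 0.
For each transient state i, a_i = sum_j P(i->j) * a_j:
  a_1 = 1/10*a_0 + 1/4*a_1 + 11/20*a_2 + 0*a_3 + 1/10*a_4
  a_2 = 1/5*a_0 + 3/10*a_1 + 3/20*a_2 + 1/4*a_3 + 1/10*a_4
  a_3 = 0*a_0 + 3/10*a_1 + 1/10*a_2 + 3/20*a_3 + 9/20*a_4

Substituting a_0 = 1 and a_4 = 0, rearrange to (I - Q) a = r where r[i] = P(i -> 0):
  [3/4, -11/20, 0] . (a_1, a_2, a_3) = 1/10
  [-3/10, 17/20, -1/4] . (a_1, a_2, a_3) = 1/5
  [-3/10, -1/10, 17/20] . (a_1, a_2, a_3) = 0

Solving yields:
  a_1 = 1306/2733
  a_2 = 428/911
  a_3 = 204/911

Starting state is 2, so the absorption probability is a_2 = 428/911.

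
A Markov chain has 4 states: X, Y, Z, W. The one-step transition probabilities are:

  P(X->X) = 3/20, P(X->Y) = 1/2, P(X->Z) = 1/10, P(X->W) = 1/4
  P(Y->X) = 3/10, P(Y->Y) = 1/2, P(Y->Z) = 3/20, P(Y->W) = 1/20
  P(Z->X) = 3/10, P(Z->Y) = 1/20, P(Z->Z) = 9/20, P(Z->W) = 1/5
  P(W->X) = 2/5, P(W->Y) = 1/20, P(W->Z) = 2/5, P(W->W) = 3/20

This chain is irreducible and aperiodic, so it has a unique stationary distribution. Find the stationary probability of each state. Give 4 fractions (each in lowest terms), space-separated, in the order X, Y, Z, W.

Answer: 1468/5345 1687/5345 1343/5345 847/5345

Derivation:
The stationary distribution satisfies pi = pi * P, i.e.:
  pi_X = 3/20*pi_X + 3/10*pi_Y + 3/10*pi_Z + 2/5*pi_W
  pi_Y = 1/2*pi_X + 1/2*pi_Y + 1/20*pi_Z + 1/20*pi_W
  pi_Z = 1/10*pi_X + 3/20*pi_Y + 9/20*pi_Z + 2/5*pi_W
  pi_W = 1/4*pi_X + 1/20*pi_Y + 1/5*pi_Z + 3/20*pi_W
with normalization: pi_X + pi_Y + pi_Z + pi_W = 1.

Using the first 3 balance equations plus normalization, the linear system A*pi = b is:
  [-17/20, 3/10, 3/10, 2/5] . pi = 0
  [1/2, -1/2, 1/20, 1/20] . pi = 0
  [1/10, 3/20, -11/20, 2/5] . pi = 0
  [1, 1, 1, 1] . pi = 1

Solving yields:
  pi_X = 1468/5345
  pi_Y = 1687/5345
  pi_Z = 1343/5345
  pi_W = 847/5345

Verification (pi * P):
  1468/5345*3/20 + 1687/5345*3/10 + 1343/5345*3/10 + 847/5345*2/5 = 1468/5345 = pi_X  (ok)
  1468/5345*1/2 + 1687/5345*1/2 + 1343/5345*1/20 + 847/5345*1/20 = 1687/5345 = pi_Y  (ok)
  1468/5345*1/10 + 1687/5345*3/20 + 1343/5345*9/20 + 847/5345*2/5 = 1343/5345 = pi_Z  (ok)
  1468/5345*1/4 + 1687/5345*1/20 + 1343/5345*1/5 + 847/5345*3/20 = 847/5345 = pi_W  (ok)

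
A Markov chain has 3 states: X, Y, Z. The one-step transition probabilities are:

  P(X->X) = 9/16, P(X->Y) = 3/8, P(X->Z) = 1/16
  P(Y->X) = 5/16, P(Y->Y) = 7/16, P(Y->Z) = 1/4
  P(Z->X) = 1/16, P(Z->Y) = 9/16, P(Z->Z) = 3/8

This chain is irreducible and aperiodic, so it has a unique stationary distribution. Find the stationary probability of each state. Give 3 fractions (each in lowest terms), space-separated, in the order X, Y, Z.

The stationary distribution satisfies pi = pi * P, i.e.:
  pi_X = 9/16*pi_X + 5/16*pi_Y + 1/16*pi_Z
  pi_Y = 3/8*pi_X + 7/16*pi_Y + 9/16*pi_Z
  pi_Z = 1/16*pi_X + 1/4*pi_Y + 3/8*pi_Z
with normalization: pi_X + pi_Y + pi_Z = 1.

Using the first 2 balance equations plus normalization, the linear system A*pi = b is:
  [-7/16, 5/16, 1/16] . pi = 0
  [3/8, -9/16, 9/16] . pi = 0
  [1, 1, 1] . pi = 1

Solving yields:
  pi_X = 9/26
  pi_Y = 23/52
  pi_Z = 11/52

Verification (pi * P):
  9/26*9/16 + 23/52*5/16 + 11/52*1/16 = 9/26 = pi_X  (ok)
  9/26*3/8 + 23/52*7/16 + 11/52*9/16 = 23/52 = pi_Y  (ok)
  9/26*1/16 + 23/52*1/4 + 11/52*3/8 = 11/52 = pi_Z  (ok)

Answer: 9/26 23/52 11/52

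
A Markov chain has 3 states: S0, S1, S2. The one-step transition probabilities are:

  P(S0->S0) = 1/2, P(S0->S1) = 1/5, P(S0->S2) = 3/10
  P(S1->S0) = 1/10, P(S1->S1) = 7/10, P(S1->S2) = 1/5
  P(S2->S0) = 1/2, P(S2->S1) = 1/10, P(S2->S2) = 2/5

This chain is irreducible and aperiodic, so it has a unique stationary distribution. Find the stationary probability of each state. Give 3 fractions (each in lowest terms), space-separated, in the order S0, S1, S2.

Answer: 4/11 15/44 13/44

Derivation:
The stationary distribution satisfies pi = pi * P, i.e.:
  pi_S0 = 1/2*pi_S0 + 1/10*pi_S1 + 1/2*pi_S2
  pi_S1 = 1/5*pi_S0 + 7/10*pi_S1 + 1/10*pi_S2
  pi_S2 = 3/10*pi_S0 + 1/5*pi_S1 + 2/5*pi_S2
with normalization: pi_S0 + pi_S1 + pi_S2 = 1.

Using the first 2 balance equations plus normalization, the linear system A*pi = b is:
  [-1/2, 1/10, 1/2] . pi = 0
  [1/5, -3/10, 1/10] . pi = 0
  [1, 1, 1] . pi = 1

Solving yields:
  pi_S0 = 4/11
  pi_S1 = 15/44
  pi_S2 = 13/44

Verification (pi * P):
  4/11*1/2 + 15/44*1/10 + 13/44*1/2 = 4/11 = pi_S0  (ok)
  4/11*1/5 + 15/44*7/10 + 13/44*1/10 = 15/44 = pi_S1  (ok)
  4/11*3/10 + 15/44*1/5 + 13/44*2/5 = 13/44 = pi_S2  (ok)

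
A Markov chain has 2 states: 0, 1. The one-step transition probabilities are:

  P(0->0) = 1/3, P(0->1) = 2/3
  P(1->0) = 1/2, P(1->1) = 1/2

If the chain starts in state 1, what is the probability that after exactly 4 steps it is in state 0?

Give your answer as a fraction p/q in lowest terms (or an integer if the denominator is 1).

Answer: 185/432

Derivation:
Computing P^4 by repeated multiplication:
P^1 =
  0: [1/3, 2/3]
  1: [1/2, 1/2]
P^2 =
  0: [4/9, 5/9]
  1: [5/12, 7/12]
P^3 =
  0: [23/54, 31/54]
  1: [31/72, 41/72]
P^4 =
  0: [139/324, 185/324]
  1: [185/432, 247/432]

(P^4)[1 -> 0] = 185/432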